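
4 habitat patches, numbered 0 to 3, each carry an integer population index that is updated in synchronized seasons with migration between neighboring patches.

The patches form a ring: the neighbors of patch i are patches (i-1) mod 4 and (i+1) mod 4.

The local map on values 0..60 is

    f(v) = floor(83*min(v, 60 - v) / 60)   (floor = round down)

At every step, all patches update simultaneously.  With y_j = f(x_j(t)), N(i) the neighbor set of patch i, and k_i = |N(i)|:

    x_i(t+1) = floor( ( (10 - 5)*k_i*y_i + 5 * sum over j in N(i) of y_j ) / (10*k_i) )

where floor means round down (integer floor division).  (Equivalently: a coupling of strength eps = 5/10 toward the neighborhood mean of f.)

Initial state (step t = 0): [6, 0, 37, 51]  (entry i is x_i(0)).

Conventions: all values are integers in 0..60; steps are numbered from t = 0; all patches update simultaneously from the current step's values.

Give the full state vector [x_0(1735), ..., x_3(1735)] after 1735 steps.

Simulating step by step:
t=0: [6, 0, 37, 51]
t=1: [7, 9, 18, 15]
t=2: [12, 14, 20, 18]
t=3: [18, 20, 24, 22]
t=4: [26, 27, 30, 29]
t=5: [36, 37, 39, 39]
t=6: [31, 31, 29, 30]
t=7: [40, 40, 40, 40]
t=8: [27, 27, 27, 27]
t=9: [37, 37, 37, 37]
t=10: [31, 31, 31, 31]
t=11: [40, 40, 40, 40]

Answer: [40, 40, 40, 40]
Key observation: The state at step 7, [40, 40, 40, 40], reappears at step 11: the system is in a cycle of period 4 from step 7 on.  Therefore the state at step 1735 equals the state at step 7 + ((1735 - 7) mod 4) = 7, which is [40, 40, 40, 40].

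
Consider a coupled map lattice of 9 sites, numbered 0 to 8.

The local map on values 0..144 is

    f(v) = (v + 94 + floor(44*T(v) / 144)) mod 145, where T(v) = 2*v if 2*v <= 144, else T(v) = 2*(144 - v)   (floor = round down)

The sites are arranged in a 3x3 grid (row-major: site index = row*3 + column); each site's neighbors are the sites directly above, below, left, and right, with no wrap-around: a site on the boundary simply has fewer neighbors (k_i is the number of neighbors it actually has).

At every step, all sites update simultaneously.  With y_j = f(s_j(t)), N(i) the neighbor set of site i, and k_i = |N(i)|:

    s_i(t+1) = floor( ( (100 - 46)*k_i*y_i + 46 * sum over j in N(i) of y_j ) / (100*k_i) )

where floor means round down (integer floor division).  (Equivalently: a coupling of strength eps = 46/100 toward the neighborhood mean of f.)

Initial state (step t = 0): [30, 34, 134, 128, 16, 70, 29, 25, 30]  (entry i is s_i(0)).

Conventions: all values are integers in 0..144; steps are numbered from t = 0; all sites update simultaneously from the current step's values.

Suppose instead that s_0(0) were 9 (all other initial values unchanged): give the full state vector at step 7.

Answer: [29, 20, 62, 55, 22, 65, 64, 34, 62]
Key observation: This trace re-runs the system from the modified initial state.

Derivation:
t=0: [9, 34, 134, 128, 16, 70, 29, 25, 30]
t=1: [78, 50, 62, 102, 96, 86, 126, 133, 121]
t=2: [60, 44, 48, 75, 70, 69, 84, 84, 81]
t=3: [43, 30, 32, 62, 57, 56, 68, 67, 66]
t=4: [53, 85, 41, 43, 54, 35, 55, 53, 51]
t=5: [38, 50, 25, 26, 34, 15, 31, 34, 25]
t=6: [43, 38, 106, 96, 34, 105, 108, 44, 100]
t=7: [29, 20, 62, 55, 22, 65, 64, 34, 62]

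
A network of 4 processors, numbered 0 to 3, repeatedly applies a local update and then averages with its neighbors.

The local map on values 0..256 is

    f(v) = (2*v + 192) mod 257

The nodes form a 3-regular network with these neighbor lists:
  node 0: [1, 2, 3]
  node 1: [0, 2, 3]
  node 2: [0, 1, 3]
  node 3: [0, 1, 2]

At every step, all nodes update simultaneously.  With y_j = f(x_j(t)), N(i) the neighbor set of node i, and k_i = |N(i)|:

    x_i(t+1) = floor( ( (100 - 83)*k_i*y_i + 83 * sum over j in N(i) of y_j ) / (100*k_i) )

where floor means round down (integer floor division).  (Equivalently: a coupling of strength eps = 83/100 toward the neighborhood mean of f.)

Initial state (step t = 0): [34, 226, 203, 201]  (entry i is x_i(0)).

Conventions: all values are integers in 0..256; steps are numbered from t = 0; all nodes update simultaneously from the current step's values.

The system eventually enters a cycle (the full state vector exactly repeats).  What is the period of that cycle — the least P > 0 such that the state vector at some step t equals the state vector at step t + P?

Answer: 16
Key observation: The state at step 3, [98, 98, 98, 98], reappears at step 19 — and no state repeats earlier — so the cycle the system enters has period 16.

Derivation:
t=0: [34, 226, 203, 201]
t=1: [81, 68, 73, 73]
t=2: [80, 83, 82, 82]
t=3: [98, 98, 98, 98]
t=4: [131, 131, 131, 131]
t=5: [197, 197, 197, 197]
t=6: [72, 72, 72, 72]
t=7: [79, 79, 79, 79]
t=8: [93, 93, 93, 93]
t=9: [121, 121, 121, 121]
t=10: [177, 177, 177, 177]
t=11: [32, 32, 32, 32]
t=12: [256, 256, 256, 256]
t=13: [190, 190, 190, 190]
t=14: [58, 58, 58, 58]
t=15: [51, 51, 51, 51]
t=16: [37, 37, 37, 37]
t=17: [9, 9, 9, 9]
t=18: [210, 210, 210, 210]
t=19: [98, 98, 98, 98]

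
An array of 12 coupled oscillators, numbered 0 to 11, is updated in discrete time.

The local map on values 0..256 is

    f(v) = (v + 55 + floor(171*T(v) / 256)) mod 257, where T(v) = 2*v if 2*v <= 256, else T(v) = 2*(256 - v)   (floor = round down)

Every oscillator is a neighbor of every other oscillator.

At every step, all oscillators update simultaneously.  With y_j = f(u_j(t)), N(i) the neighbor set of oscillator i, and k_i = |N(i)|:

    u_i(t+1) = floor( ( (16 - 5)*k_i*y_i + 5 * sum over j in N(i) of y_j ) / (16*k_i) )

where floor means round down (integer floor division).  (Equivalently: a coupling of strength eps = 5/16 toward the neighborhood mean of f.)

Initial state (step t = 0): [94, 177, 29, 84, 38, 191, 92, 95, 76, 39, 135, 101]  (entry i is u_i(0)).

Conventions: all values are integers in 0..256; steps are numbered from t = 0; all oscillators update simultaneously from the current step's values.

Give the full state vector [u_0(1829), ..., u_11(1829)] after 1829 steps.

Answer: [216, 216, 216, 216, 216, 216, 216, 216, 216, 216, 216, 216]
Key observation: The state at step 20, [69, 69, 69, 69, 69, 69, 69, 69, 69, 69, 69, 69], reappears at step 24: the system is in a cycle of period 4 from step 20 on.  Therefore the state at step 1829 equals the state at step 20 + ((1829 - 20) mod 4) = 21, which is [216, 216, 216, 216, 216, 216, 216, 216, 216, 216, 216, 216].

Derivation:
t=0: [94, 177, 29, 84, 38, 191, 92, 95, 76, 39, 135, 101]
t=1: [45, 87, 115, 200, 129, 84, 42, 47, 187, 131, 96, 56]
t=2: [143, 38, 81, 85, 101, 203, 138, 146, 88, 100, 52, 160]
t=3: [97, 131, 198, 204, 59, 84, 98, 96, 39, 57, 153, 94]
t=4: [49, 96, 82, 80, 160, 199, 51, 48, 130, 157, 91, 45]
t=5: [154, 57, 205, 202, 100, 91, 158, 153, 106, 100, 50, 148]
t=6: [85, 151, 74, 75, 48, 34, 84, 85, 57, 48, 140, 86]
t=7: [232, 124, 215, 217, 175, 153, 230, 232, 189, 175, 126, 233]
t=8: [66, 82, 69, 69, 78, 83, 66, 66, 75, 78, 85, 65]
t=9: [214, 239, 219, 219, 233, 240, 214, 214, 228, 233, 243, 212]
t=10: [66, 60, 65, 65, 61, 60, 66, 66, 63, 61, 59, 66]
t=11: [206, 197, 204, 204, 198, 197, 206, 206, 202, 198, 195, 206]
t=12: [70, 72, 71, 71, 72, 72, 70, 70, 71, 72, 73, 70]
t=13: [218, 222, 220, 220, 222, 222, 218, 218, 220, 222, 223, 218]
t=14: [65, 65, 65, 65, 65, 65, 65, 65, 65, 65, 65, 65]
t=15: [206, 206, 206, 206, 206, 206, 206, 206, 206, 206, 206, 206]
t=16: [70, 70, 70, 70, 70, 70, 70, 70, 70, 70, 70, 70]
t=17: [218, 218, 218, 218, 218, 218, 218, 218, 218, 218, 218, 218]
t=18: [66, 66, 66, 66, 66, 66, 66, 66, 66, 66, 66, 66]
t=19: [209, 209, 209, 209, 209, 209, 209, 209, 209, 209, 209, 209]
t=20: [69, 69, 69, 69, 69, 69, 69, 69, 69, 69, 69, 69]
t=21: [216, 216, 216, 216, 216, 216, 216, 216, 216, 216, 216, 216]
t=22: [67, 67, 67, 67, 67, 67, 67, 67, 67, 67, 67, 67]
t=23: [211, 211, 211, 211, 211, 211, 211, 211, 211, 211, 211, 211]
t=24: [69, 69, 69, 69, 69, 69, 69, 69, 69, 69, 69, 69]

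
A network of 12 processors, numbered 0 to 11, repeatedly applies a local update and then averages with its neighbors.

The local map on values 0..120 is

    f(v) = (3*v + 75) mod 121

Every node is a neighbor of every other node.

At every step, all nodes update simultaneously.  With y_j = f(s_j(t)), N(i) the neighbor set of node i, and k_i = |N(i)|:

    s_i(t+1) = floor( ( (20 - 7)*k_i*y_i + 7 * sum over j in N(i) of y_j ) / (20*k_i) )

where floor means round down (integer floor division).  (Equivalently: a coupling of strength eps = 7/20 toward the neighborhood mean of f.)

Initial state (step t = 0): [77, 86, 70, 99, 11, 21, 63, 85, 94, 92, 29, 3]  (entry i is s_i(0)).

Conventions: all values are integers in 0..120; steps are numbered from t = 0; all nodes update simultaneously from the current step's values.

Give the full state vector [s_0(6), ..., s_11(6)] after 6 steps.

Simulating step by step:
t=0: [77, 86, 70, 99, 11, 21, 63, 85, 94, 92, 29, 3]
t=1: [64, 81, 51, 30, 91, 35, 38, 79, 96, 92, 50, 77]
t=2: [41, 73, 92, 53, 92, 62, 68, 69, 26, 93, 90, 66]
t=3: [74, 58, 93, 96, 93, 38, 49, 51, 46, 95, 90, 45]
t=4: [64, 35, 99, 30, 99, 72, 93, 96, 87, 103, 94, 85]
t=5: [35, 56, 25, 47, 25, 50, 89, 19, 77, 32, 90, 74]
t=6: [58, 22, 40, 81, 40, 86, 84, 29, 61, 53, 85, 56]

Answer: [58, 22, 40, 81, 40, 86, 84, 29, 61, 53, 85, 56]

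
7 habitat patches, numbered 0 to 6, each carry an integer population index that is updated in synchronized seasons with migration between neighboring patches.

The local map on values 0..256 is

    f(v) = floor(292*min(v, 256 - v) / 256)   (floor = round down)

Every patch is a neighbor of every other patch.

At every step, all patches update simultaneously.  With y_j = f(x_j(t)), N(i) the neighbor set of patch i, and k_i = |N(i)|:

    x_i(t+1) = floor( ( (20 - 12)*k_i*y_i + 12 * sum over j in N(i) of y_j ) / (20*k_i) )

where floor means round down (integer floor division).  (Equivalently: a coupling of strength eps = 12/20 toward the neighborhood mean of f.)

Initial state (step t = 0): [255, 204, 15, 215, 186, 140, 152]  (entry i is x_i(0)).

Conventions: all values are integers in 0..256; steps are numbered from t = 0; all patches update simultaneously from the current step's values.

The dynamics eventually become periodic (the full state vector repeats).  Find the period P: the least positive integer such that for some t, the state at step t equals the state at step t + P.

Simulating step by step:
t=0: [255, 204, 15, 215, 186, 140, 152]
t=1: [45, 62, 50, 59, 68, 84, 80]
t=2: [66, 71, 67, 70, 73, 79, 78]
t=3: [79, 81, 79, 80, 82, 84, 83]
t=4: [91, 92, 91, 91, 92, 93, 92]
t=5: [103, 103, 103, 103, 103, 104, 103]
t=6: [117, 117, 117, 117, 117, 117, 117]
t=7: [133, 133, 133, 133, 133, 133, 133]
t=8: [140, 140, 140, 140, 140, 140, 140]
t=9: [132, 132, 132, 132, 132, 132, 132]
t=10: [141, 141, 141, 141, 141, 141, 141]
t=11: [131, 131, 131, 131, 131, 131, 131]
t=12: [142, 142, 142, 142, 142, 142, 142]
t=13: [130, 130, 130, 130, 130, 130, 130]
t=14: [143, 143, 143, 143, 143, 143, 143]
t=15: [128, 128, 128, 128, 128, 128, 128]
t=16: [146, 146, 146, 146, 146, 146, 146]
t=17: [125, 125, 125, 125, 125, 125, 125]
t=18: [142, 142, 142, 142, 142, 142, 142]

Answer: 6
Key observation: The state at step 12, [142, 142, 142, 142, 142, 142, 142], reappears at step 18 — and no state repeats earlier — so the cycle the system enters has period 6.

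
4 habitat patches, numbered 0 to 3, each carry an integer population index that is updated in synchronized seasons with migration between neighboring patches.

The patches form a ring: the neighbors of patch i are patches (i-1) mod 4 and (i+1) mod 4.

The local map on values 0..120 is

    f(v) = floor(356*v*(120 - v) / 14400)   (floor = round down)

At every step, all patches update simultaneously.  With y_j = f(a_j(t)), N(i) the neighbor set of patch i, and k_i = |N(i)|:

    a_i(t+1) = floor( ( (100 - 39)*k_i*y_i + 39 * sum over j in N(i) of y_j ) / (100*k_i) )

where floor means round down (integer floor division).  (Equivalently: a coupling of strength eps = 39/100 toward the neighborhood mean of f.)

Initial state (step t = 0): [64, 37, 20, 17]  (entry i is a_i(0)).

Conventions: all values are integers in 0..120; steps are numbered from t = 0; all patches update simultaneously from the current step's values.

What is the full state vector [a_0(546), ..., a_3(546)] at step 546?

Answer: [84, 84, 84, 84]
Key observation: The state at step 4, [84, 84, 84, 84], reappears at step 6: the system is in a cycle of period 2 from step 4 on.  Therefore the state at step 546 equals the state at step 4 + ((546 - 4) mod 2) = 4, which is [84, 84, 84, 84].

Derivation:
t=0: [64, 37, 20, 17]
t=1: [76, 72, 52, 52]
t=2: [83, 84, 86, 86]
t=3: [74, 73, 72, 72]
t=4: [84, 84, 84, 84]
t=5: [74, 74, 74, 74]
t=6: [84, 84, 84, 84]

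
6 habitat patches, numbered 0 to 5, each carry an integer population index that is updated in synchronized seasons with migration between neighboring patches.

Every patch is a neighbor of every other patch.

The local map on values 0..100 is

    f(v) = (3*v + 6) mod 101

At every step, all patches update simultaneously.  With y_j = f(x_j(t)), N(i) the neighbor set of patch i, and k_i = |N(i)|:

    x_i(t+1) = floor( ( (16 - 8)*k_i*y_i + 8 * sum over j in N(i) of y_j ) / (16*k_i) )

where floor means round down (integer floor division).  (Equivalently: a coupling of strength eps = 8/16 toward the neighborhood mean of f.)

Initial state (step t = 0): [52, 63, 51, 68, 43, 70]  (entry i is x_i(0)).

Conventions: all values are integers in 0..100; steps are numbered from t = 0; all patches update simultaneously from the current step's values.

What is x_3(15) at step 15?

Answer: x_3(15) = 80

Derivation:
t=0: [52, 63, 51, 68, 43, 70]
t=1: [51, 64, 50, 30, 40, 32]
t=2: [56, 72, 55, 71, 43, 33]
t=3: [51, 29, 49, 28, 35, 23]
t=4: [61, 75, 58, 73, 41, 67]
t=5: [60, 36, 56, 34, 36, 27]
t=6: [61, 33, 57, 30, 33, 62]
t=7: [71, 37, 66, 74, 37, 72]
t=8: [16, 16, 10, 20, 16, 17]
t=9: [53, 53, 46, 58, 53, 54]
t=10: [63, 63, 55, 69, 63, 64]
t=11: [83, 83, 74, 50, 83, 84]
t=12: [50, 50, 40, 51, 50, 52]
t=13: [52, 52, 40, 54, 52, 55]
t=14: [58, 58, 44, 61, 58, 62]
t=15: [76, 76, 60, 80, 76, 81]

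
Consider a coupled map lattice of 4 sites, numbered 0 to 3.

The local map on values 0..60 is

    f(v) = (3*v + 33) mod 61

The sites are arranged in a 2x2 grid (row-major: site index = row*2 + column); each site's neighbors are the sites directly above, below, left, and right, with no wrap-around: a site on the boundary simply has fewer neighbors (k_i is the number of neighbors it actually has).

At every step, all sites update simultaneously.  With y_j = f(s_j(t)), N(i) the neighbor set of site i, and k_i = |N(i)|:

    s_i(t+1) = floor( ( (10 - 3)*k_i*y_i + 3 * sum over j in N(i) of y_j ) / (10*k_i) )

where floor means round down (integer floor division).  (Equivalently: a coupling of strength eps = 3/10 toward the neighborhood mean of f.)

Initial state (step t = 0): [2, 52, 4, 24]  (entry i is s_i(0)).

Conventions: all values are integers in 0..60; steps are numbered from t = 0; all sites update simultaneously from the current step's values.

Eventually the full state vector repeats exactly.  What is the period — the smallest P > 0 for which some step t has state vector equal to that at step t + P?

Simulating step by step:
t=0: [2, 52, 4, 24]
t=1: [34, 16, 43, 38]
t=2: [18, 19, 33, 26]
t=3: [24, 31, 18, 40]
t=4: [35, 14, 29, 26]
t=5: [22, 19, 51, 45]
t=6: [31, 32, 14, 37]
t=7: [5, 8, 13, 18]
t=8: [43, 51, 18, 28]
t=9: [32, 16, 32, 43]
t=10: [8, 21, 11, 32]
t=11: [45, 34, 13, 10]
t=12: [35, 16, 14, 5]
t=13: [16, 23, 19, 38]
t=14: [24, 35, 27, 28]
t=15: [41, 26, 52, 49]
t=16: [32, 48, 18, 49]
t=17: [17, 48, 27, 52]
t=18: [32, 42, 41, 20]
t=19: [15, 31, 29, 33]
t=20: [21, 6, 45, 16]
t=21: [39, 43, 40, 28]
t=22: [30, 40, 34, 49]
t=23: [7, 30, 17, 47]
t=24: [41, 16, 32, 40]
t=25: [27, 23, 14, 25]
t=26: [45, 43, 24, 41]
t=27: [44, 40, 42, 36]
t=28: [40, 31, 35, 23]
t=29: [24, 13, 22, 31]
t=30: [38, 14, 33, 10]
t=31: [21, 13, 11, 5]
t=32: [26, 20, 15, 36]
t=33: [42, 32, 22, 20]
t=34: [32, 15, 36, 29]
t=35: [10, 21, 23, 46]
t=36: [12, 32, 36, 45]
t=37: [9, 13, 21, 36]
t=38: [48, 19, 36, 20]
t=39: [45, 33, 26, 29]
t=40: [41, 22, 50, 50]
t=41: [29, 31, 5, 5]
t=42: [49, 18, 49, 41]
t=43: [53, 32, 54, 36]
t=44: [9, 9, 12, 16]
t=45: [52, 54, 17, 24]
t=46: [9, 15, 23, 36]
t=47: [50, 23, 40, 22]
t=48: [10, 34, 27, 37]
t=49: [11, 12, 40, 25]
t=50: [9, 13, 29, 38]
t=51: [52, 20, 54, 28]
t=52: [10, 31, 17, 45]
t=53: [5, 10, 23, 36]
t=54: [40, 11, 38, 19]
t=55: [26, 12, 26, 24]
t=56: [43, 19, 49, 39]
t=57: [41, 30, 50, 32]
t=58: [23, 6, 6, 5]
t=59: [44, 49, 49, 48]
t=60: [47, 55, 55, 55]
t=61: [40, 20, 20, 15]
t=62: [31, 29, 29, 21]
t=63: [20, 47, 47, 42]
t=64: [38, 46, 46, 41]
t=65: [32, 43, 43, 38]
t=66: [16, 32, 32, 29]
t=67: [16, 16, 16, 43]
t=68: [20, 23, 23, 34]
t=69: [34, 35, 35, 21]
t=70: [13, 18, 18, 29]
t=71: [15, 28, 28, 49]
t=72: [28, 50, 50, 57]
t=73: [39, 11, 11, 14]
t=74: [21, 9, 9, 11]
t=75: [42, 48, 48, 21]
t=76: [42, 49, 49, 41]
t=77: [43, 51, 51, 41]
t=78: [28, 13, 13, 24]
t=79: [42, 22, 22, 34]
t=80: [37, 34, 34, 20]
t=81: [19, 17, 17, 26]
t=82: [27, 27, 27, 41]
t=83: [53, 50, 50, 39]
t=84: [6, 5, 5, 19]
t=85: [50, 45, 45, 34]
t=86: [13, 34, 34, 22]
t=87: [11, 16, 16, 30]
t=88: [9, 14, 14, 6]
t=89: [46, 26, 26, 39]
t=90: [49, 46, 46, 34]
t=91: [55, 44, 44, 23]
t=92: [23, 38, 38, 41]
t=93: [36, 28, 28, 31]
t=94: [30, 42, 42, 19]
t=95: [11, 30, 30, 31]
t=96: [3, 2, 2, 3]
t=97: [41, 39, 39, 41]
t=98: [32, 29, 29, 32]
t=99: [22, 43, 43, 22]
t=100: [38, 39, 39, 38]
t=101: [25, 27, 27, 25]
t=102: [48, 51, 51, 48]
t=103: [39, 18, 18, 39]
t=104: [27, 26, 26, 27]
t=105: [52, 50, 50, 52]
t=106: [4, 1, 1, 4]
t=107: [42, 38, 38, 42]
t=108: [33, 28, 28, 33]
t=109: [23, 42, 42, 23]
t=110: [39, 38, 38, 39]
t=111: [27, 25, 25, 27]
t=112: [51, 48, 48, 51]
t=113: [18, 39, 39, 18]
t=114: [26, 27, 27, 26]
t=115: [50, 52, 52, 50]
t=116: [1, 4, 4, 1]
t=117: [38, 42, 42, 38]
t=118: [28, 33, 33, 28]
t=119: [42, 23, 23, 42]
t=120: [38, 39, 39, 38]

Answer: 20
Key observation: The state at step 100, [38, 39, 39, 38], reappears at step 120 — and no state repeats earlier — so the cycle the system enters has period 20.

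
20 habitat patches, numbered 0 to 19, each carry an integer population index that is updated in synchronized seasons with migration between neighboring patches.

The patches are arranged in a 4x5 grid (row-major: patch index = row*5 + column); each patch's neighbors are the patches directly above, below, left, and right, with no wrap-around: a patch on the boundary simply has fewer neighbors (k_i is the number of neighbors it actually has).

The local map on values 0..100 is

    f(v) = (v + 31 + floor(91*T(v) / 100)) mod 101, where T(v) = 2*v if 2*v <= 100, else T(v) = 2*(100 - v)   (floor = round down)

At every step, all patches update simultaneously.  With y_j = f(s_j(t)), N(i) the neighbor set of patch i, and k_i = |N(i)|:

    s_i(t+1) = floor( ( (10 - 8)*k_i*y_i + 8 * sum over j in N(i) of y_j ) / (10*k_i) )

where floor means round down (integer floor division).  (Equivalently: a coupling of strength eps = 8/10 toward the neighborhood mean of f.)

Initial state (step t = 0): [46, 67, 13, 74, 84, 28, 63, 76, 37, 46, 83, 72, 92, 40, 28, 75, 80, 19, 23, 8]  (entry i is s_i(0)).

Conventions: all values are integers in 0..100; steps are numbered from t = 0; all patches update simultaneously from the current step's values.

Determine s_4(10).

Answer: s_4(10) = 61

Derivation:
t=0: [46, 67, 13, 74, 84, 28, 63, 76, 37, 46, 83, 72, 92, 40, 28, 75, 80, 19, 23, 8]
t=1: [37, 61, 55, 48, 52, 44, 45, 49, 47, 34, 37, 47, 52, 43, 42, 45, 58, 64, 66, 51]
t=2: [52, 53, 64, 65, 49, 43, 60, 64, 54, 52, 52, 57, 61, 57, 48, 50, 60, 62, 59, 56]
t=3: [61, 64, 61, 63, 64, 63, 61, 61, 63, 67, 63, 63, 62, 64, 66, 66, 64, 61, 63, 64]
t=4: [59, 60, 60, 60, 58, 60, 60, 60, 59, 58, 59, 60, 60, 59, 58, 59, 59, 60, 59, 58]
t=5: [62, 62, 62, 62, 63, 62, 62, 62, 62, 63, 62, 62, 62, 63, 63, 63, 62, 62, 63, 63]
t=6: [61, 61, 61, 60, 60, 61, 61, 61, 60, 60, 60, 61, 60, 60, 60, 60, 60, 60, 60, 60]
t=7: [61, 61, 61, 61, 62, 61, 61, 61, 61, 62, 61, 61, 61, 62, 62, 62, 61, 62, 62, 62]
t=8: [61, 61, 61, 61, 61, 61, 61, 61, 61, 61, 61, 61, 61, 61, 61, 61, 61, 61, 61, 61]
t=9: [61, 61, 61, 61, 61, 61, 61, 61, 61, 61, 61, 61, 61, 61, 61, 61, 61, 61, 61, 61]
t=10: [61, 61, 61, 61, 61, 61, 61, 61, 61, 61, 61, 61, 61, 61, 61, 61, 61, 61, 61, 61]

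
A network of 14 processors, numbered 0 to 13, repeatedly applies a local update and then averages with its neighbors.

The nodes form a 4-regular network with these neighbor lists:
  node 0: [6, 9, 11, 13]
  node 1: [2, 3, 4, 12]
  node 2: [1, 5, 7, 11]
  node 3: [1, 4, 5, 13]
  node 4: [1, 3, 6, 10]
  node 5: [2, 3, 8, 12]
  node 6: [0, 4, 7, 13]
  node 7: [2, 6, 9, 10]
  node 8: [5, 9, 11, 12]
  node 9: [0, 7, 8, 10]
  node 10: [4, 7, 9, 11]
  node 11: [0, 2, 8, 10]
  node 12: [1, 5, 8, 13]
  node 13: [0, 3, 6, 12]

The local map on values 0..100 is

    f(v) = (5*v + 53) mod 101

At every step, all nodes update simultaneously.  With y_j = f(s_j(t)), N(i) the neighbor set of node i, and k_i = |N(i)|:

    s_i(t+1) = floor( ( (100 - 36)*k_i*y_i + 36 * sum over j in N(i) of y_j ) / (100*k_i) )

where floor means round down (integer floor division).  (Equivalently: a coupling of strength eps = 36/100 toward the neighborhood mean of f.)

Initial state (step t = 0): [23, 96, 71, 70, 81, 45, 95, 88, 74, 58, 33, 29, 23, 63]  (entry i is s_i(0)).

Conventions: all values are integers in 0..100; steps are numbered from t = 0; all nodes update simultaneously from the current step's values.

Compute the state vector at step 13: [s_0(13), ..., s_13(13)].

Answer: [27, 39, 44, 31, 28, 57, 62, 58, 42, 23, 26, 43, 21, 27]

Derivation:
t=0: [23, 96, 71, 70, 81, 45, 95, 88, 74, 58, 33, 29, 23, 63]
t=1: [63, 38, 28, 84, 49, 65, 39, 64, 37, 42, 35, 71, 59, 64]
t=2: [57, 53, 75, 69, 77, 69, 56, 65, 39, 56, 37, 22, 48, 65]
t=3: [40, 31, 37, 80, 37, 83, 38, 58, 54, 36, 41, 52, 79, 70]
t=4: [49, 18, 33, 49, 36, 54, 46, 40, 26, 34, 46, 21, 45, 80]
t=5: [80, 46, 25, 74, 46, 37, 72, 50, 68, 41, 66, 61, 66, 62]
t=6: [47, 74, 64, 35, 68, 46, 22, 19, 78, 55, 68, 61, 75, 52]
t=7: [68, 31, 62, 34, 75, 66, 60, 52, 41, 39, 77, 60, 28, 24]
t=8: [77, 21, 51, 29, 25, 71, 49, 23, 59, 46, 33, 53, 78, 68]
t=9: [47, 56, 16, 82, 73, 19, 85, 60, 41, 66, 31, 18, 42, 81]
t=10: [77, 34, 35, 50, 24, 48, 65, 49, 56, 69, 20, 43, 55, 59]
t=11: [47, 24, 41, 20, 59, 65, 70, 83, 44, 79, 62, 55, 32, 40]
t=12: [74, 60, 57, 55, 54, 65, 86, 64, 59, 53, 54, 40, 31, 55]
t=13: [27, 39, 44, 31, 28, 57, 62, 58, 42, 23, 26, 43, 21, 27]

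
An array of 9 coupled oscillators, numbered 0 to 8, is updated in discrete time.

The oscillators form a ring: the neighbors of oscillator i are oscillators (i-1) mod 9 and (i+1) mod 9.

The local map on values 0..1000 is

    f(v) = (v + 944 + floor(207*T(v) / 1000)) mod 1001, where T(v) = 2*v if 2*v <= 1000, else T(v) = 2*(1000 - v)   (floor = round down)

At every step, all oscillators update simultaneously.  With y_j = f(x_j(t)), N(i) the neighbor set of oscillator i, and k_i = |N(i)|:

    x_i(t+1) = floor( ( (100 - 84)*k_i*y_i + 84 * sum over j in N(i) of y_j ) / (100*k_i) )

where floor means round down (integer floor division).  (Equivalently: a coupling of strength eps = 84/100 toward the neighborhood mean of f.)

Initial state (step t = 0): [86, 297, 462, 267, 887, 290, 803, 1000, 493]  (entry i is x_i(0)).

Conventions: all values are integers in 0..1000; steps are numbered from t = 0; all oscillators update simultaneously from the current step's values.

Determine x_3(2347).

Simulating step by step:
t=0: [86, 297, 462, 267, 887, 290, 803, 1000, 493]
t=1: [431, 335, 381, 669, 422, 771, 676, 767, 525]
t=2: [541, 500, 566, 548, 740, 671, 798, 724, 676]
t=3: [697, 676, 667, 729, 726, 797, 774, 787, 731]
t=4: [768, 755, 765, 767, 800, 800, 819, 800, 790]
t=5: [808, 804, 802, 813, 817, 829, 826, 827, 816]
t=6: [831, 828, 829, 830, 837, 838, 841, 838, 835]
t=7: [843, 842, 842, 844, 845, 848, 848, 847, 845]
t=8: [850, 850, 850, 851, 852, 852, 853, 852, 851]
t=9: [855, 855, 855, 855, 855, 856, 856, 855, 855]
t=10: [858, 858, 858, 858, 858, 858, 858, 858, 858]
t=11: [859, 859, 859, 859, 859, 859, 859, 859, 859]
t=12: [860, 860, 860, 860, 860, 860, 860, 860, 860]
t=13: [860, 860, 860, 860, 860, 860, 860, 860, 860]

Answer: x_3(2347) = 860
Key observation: The state at step 12, [860, 860, 860, 860, 860, 860, 860, 860, 860], reappears at step 13: the system is in a cycle of period 1 from step 12 on.  Therefore the state at step 2347 equals the state at step 12 + ((2347 - 12) mod 1) = 12, which is [860, 860, 860, 860, 860, 860, 860, 860, 860].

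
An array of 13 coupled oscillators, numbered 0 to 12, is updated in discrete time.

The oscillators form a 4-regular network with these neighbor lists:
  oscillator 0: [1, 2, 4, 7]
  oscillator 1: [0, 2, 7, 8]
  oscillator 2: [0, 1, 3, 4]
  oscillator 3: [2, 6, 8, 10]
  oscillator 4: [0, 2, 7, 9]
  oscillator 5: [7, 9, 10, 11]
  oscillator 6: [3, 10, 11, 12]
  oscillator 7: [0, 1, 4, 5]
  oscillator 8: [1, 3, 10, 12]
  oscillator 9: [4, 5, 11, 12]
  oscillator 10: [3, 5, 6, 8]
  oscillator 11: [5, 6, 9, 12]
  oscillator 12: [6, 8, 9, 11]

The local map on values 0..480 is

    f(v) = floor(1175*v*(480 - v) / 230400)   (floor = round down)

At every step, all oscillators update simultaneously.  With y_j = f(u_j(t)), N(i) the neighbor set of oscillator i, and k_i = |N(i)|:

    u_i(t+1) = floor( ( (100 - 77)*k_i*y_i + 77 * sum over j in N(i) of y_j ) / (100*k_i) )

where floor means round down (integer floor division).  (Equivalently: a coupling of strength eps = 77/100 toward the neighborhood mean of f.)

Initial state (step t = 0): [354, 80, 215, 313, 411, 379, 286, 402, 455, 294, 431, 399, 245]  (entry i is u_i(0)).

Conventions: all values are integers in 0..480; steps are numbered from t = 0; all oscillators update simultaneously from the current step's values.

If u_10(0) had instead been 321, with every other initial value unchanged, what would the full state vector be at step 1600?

Answer: [284, 284, 284, 284, 284, 284, 284, 284, 284, 284, 284, 284, 284]
Key observation: The state at step 5, [283, 283, 283, 283, 283, 283, 283, 283, 283, 283, 283, 283, 283], reappears at step 7: the system is in a cycle of period 2 from step 5 on.  Therefore the state at step 1600 equals the state at step 5 + ((1600 - 5) mod 2) = 6, which is [284, 284, 284, 284, 284, 284, 284, 284, 284, 284, 284, 284, 284].

Derivation:
t=0: [354, 80, 215, 313, 411, 379, 286, 402, 455, 294, 321, 399, 245]
t=1: [197, 178, 220, 232, 216, 210, 254, 176, 202, 217, 213, 239, 217]
t=2: [282, 281, 286, 290, 285, 287, 291, 281, 286, 290, 290, 291, 290]
t=3: [283, 283, 282, 281, 283, 281, 280, 283, 282, 281, 281, 280, 280]
t=4: [284, 284, 284, 284, 284, 284, 285, 284, 284, 284, 284, 285, 284]
t=5: [283, 283, 283, 283, 283, 283, 283, 283, 283, 283, 283, 283, 283]
t=6: [284, 284, 284, 284, 284, 284, 284, 284, 284, 284, 284, 284, 284]
t=7: [283, 283, 283, 283, 283, 283, 283, 283, 283, 283, 283, 283, 283]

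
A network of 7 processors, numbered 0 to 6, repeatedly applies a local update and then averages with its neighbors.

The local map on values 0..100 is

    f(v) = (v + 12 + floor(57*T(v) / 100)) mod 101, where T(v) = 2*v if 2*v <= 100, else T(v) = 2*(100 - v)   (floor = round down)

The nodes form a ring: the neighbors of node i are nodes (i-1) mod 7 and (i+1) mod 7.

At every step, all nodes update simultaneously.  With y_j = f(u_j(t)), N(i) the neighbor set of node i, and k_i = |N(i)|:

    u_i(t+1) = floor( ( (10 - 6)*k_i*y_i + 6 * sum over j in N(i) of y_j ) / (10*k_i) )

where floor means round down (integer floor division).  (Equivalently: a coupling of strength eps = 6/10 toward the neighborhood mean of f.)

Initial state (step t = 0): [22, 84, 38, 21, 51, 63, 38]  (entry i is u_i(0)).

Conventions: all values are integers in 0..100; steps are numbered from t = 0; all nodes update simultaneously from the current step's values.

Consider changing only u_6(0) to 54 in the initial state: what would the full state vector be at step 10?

Answer: [57, 40, 15, 40, 57, 61, 61]
Key observation: This trace re-runs the system from the modified initial state.

Derivation:
t=0: [22, 84, 38, 21, 51, 63, 54]
t=1: [32, 50, 57, 55, 28, 16, 29]
t=2: [59, 36, 17, 33, 47, 61, 67]
t=3: [37, 54, 70, 50, 33, 14, 15]
t=4: [54, 38, 16, 36, 50, 54, 57]
t=5: [39, 56, 73, 54, 39, 17, 17]
t=6: [57, 39, 15, 39, 57, 62, 62]
t=7: [40, 56, 74, 56, 40, 16, 16]
t=8: [57, 40, 15, 40, 57, 61, 61]
t=9: [40, 57, 75, 57, 40, 16, 16]
t=10: [57, 40, 15, 40, 57, 61, 61]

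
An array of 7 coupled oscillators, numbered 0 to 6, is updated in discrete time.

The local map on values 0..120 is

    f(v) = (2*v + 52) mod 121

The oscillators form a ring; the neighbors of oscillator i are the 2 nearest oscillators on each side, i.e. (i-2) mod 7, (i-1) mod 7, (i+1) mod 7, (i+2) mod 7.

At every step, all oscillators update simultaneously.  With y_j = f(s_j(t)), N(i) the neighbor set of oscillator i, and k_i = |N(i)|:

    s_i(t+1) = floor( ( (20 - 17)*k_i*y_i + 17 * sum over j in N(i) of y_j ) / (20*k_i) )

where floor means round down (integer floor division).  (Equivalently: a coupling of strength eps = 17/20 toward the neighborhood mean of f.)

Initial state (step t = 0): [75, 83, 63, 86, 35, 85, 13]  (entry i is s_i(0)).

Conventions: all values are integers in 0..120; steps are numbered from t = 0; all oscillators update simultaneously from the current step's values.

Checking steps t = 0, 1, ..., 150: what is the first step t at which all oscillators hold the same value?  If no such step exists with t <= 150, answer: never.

Simulating step by step:
t=0: [75, 83, 63, 86, 35, 85, 13]  (not all equal)
t=1: [82, 82, 68, 69, 72, 71, 71]  (not all equal)
t=2: [79, 78, 81, 76, 71, 77, 82]  (not all equal)
t=3: [89, 89, 84, 84, 86, 85, 85]  (not all equal)
t=4: [103, 103, 104, 102, 100, 102, 104]  (not all equal)
t=5: [16, 16, 14, 14, 15, 14, 14]  (not all equal)
t=6: [81, 81, 82, 81, 80, 81, 82]  (not all equal)
t=7: [93, 93, 92, 93, 93, 93, 92]  (not all equal)
t=8: [116, 116, 116, 116, 116, 116, 116]  (all equal)

Answer: 8
Key observation: Synchronization is absorbing here: once all oscillators are equal they stay equal, and step 8 is the first all-equal step.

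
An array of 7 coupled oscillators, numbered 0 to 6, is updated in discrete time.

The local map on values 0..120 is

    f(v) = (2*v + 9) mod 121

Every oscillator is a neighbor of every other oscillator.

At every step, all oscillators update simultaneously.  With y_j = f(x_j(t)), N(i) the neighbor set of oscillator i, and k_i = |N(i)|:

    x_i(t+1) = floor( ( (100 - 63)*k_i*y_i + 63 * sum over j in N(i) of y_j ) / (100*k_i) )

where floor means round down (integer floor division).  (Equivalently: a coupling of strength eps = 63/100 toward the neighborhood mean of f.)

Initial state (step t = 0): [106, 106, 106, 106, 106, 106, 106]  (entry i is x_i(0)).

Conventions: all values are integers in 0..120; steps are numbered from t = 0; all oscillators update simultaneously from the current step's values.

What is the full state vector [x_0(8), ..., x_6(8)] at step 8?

Answer: [28, 28, 28, 28, 28, 28, 28]

Derivation:
t=0: [106, 106, 106, 106, 106, 106, 106]
t=1: [100, 100, 100, 100, 100, 100, 100]
t=2: [88, 88, 88, 88, 88, 88, 88]
t=3: [64, 64, 64, 64, 64, 64, 64]
t=4: [16, 16, 16, 16, 16, 16, 16]
t=5: [41, 41, 41, 41, 41, 41, 41]
t=6: [91, 91, 91, 91, 91, 91, 91]
t=7: [70, 70, 70, 70, 70, 70, 70]
t=8: [28, 28, 28, 28, 28, 28, 28]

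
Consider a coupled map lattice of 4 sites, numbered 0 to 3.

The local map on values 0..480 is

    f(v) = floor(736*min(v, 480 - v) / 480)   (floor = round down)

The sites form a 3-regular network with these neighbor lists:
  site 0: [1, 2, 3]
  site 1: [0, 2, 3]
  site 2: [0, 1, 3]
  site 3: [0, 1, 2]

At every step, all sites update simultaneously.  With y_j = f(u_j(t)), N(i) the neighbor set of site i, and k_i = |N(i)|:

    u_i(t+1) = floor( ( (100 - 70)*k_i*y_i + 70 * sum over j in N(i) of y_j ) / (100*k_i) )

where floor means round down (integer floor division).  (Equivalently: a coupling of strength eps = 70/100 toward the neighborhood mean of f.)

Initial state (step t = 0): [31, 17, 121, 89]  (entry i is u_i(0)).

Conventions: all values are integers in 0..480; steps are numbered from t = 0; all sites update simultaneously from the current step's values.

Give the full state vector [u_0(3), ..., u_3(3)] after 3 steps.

Answer: [228, 228, 229, 229]

Derivation:
t=0: [31, 17, 121, 89]
t=1: [95, 93, 104, 101]
t=2: [149, 149, 150, 150]
t=3: [228, 228, 229, 229]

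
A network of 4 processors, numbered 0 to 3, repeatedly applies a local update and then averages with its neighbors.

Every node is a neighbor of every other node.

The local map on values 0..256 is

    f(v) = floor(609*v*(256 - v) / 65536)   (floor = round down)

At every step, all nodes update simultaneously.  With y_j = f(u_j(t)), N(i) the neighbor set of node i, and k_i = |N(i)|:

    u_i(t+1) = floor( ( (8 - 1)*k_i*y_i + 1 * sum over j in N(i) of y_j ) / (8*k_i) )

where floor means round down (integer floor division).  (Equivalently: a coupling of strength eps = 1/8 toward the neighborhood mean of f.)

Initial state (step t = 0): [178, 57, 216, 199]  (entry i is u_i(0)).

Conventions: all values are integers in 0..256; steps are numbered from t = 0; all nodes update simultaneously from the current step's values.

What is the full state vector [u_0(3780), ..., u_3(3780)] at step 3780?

Simulating step by step:
t=0: [178, 57, 216, 199]
t=1: [124, 104, 84, 104]
t=2: [150, 145, 135, 145]
t=3: [147, 149, 150, 149]
t=4: [147, 147, 147, 147]
t=5: [148, 148, 148, 148]
t=6: [148, 148, 148, 148]

Answer: [148, 148, 148, 148]
Key observation: The state at step 5, [148, 148, 148, 148], reappears at step 6: the system is in a cycle of period 1 from step 5 on.  Therefore the state at step 3780 equals the state at step 5 + ((3780 - 5) mod 1) = 5, which is [148, 148, 148, 148].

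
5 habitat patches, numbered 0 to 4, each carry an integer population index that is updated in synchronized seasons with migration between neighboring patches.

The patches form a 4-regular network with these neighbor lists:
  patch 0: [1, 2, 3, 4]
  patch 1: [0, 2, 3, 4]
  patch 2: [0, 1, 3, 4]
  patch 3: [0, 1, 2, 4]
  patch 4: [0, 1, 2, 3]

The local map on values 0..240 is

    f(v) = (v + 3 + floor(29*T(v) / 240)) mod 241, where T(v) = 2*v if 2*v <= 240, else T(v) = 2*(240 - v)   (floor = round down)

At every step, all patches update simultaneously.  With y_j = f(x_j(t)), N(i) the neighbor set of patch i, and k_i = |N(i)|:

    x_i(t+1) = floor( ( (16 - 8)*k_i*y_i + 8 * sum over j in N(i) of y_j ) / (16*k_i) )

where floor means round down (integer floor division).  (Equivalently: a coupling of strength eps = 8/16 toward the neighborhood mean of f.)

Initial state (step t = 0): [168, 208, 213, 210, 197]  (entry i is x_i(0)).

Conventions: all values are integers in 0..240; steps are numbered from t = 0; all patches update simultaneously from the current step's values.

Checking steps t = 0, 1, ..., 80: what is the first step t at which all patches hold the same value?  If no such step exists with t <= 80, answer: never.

Simulating step by step:
t=0: [168, 208, 213, 210, 197]  (not all equal)
t=1: [202, 214, 215, 214, 211]  (not all equal)
t=2: [218, 221, 222, 221, 221]  (not all equal)
t=3: [227, 227, 228, 227, 227]  (not all equal)
t=4: [233, 233, 233, 233, 233]  (all equal)

Answer: 4
Key observation: Synchronization is absorbing here: once all patches are equal they stay equal, and step 4 is the first all-equal step.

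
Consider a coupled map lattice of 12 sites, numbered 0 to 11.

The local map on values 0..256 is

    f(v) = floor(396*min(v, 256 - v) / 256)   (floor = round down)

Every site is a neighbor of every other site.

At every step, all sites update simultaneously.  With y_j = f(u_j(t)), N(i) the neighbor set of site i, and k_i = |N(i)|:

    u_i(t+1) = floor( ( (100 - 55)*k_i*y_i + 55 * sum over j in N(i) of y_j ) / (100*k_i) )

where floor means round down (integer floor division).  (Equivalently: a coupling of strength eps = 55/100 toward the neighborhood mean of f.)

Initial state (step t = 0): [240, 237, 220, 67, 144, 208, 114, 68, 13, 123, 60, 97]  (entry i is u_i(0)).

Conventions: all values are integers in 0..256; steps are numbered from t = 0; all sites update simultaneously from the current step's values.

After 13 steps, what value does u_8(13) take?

Simulating step by step:
t=0: [240, 237, 220, 67, 144, 208, 114, 68, 13, 123, 60, 97]
t=1: [69, 71, 81, 100, 128, 89, 129, 101, 67, 135, 96, 119]
t=2: [132, 133, 140, 151, 169, 144, 168, 152, 131, 164, 149, 163]
t=3: [174, 174, 170, 163, 152, 167, 152, 162, 175, 155, 164, 155]
t=4: [135, 135, 138, 142, 149, 140, 149, 143, 135, 147, 142, 147]
t=5: [180, 180, 178, 176, 171, 177, 171, 175, 180, 172, 176, 172]
t=6: [121, 121, 122, 123, 126, 123, 126, 124, 121, 125, 123, 125]
t=7: [189, 189, 189, 190, 191, 190, 191, 190, 189, 191, 190, 191]
t=8: [102, 102, 102, 101, 101, 101, 101, 101, 102, 101, 101, 101]
t=9: [156, 156, 156, 156, 156, 156, 156, 156, 156, 156, 156, 156]
t=10: [154, 154, 154, 154, 154, 154, 154, 154, 154, 154, 154, 154]
t=11: [157, 157, 157, 157, 157, 157, 157, 157, 157, 157, 157, 157]
t=12: [153, 153, 153, 153, 153, 153, 153, 153, 153, 153, 153, 153]
t=13: [159, 159, 159, 159, 159, 159, 159, 159, 159, 159, 159, 159]

Answer: u_8(13) = 159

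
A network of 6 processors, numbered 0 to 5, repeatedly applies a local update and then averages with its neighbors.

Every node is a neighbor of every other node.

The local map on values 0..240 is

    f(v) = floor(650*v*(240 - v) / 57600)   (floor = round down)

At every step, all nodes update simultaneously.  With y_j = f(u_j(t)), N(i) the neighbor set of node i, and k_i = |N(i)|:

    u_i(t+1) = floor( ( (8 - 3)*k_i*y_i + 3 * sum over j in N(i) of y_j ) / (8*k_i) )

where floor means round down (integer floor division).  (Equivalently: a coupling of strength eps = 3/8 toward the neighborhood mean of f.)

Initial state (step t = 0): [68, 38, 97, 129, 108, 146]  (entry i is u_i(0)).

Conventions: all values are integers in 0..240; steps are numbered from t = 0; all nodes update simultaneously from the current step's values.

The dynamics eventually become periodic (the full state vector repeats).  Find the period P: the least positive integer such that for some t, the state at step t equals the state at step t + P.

Simulating step by step:
t=0: [68, 38, 97, 129, 108, 146]
t=1: [135, 110, 149, 152, 151, 148]
t=2: [156, 158, 153, 152, 152, 153]
t=3: [147, 147, 149, 149, 149, 149]
t=4: [153, 153, 153, 153, 153, 153]
t=5: [150, 150, 150, 150, 150, 150]
t=6: [152, 152, 152, 152, 152, 152]
t=7: [150, 150, 150, 150, 150, 150]

Answer: 2
Key observation: The state at step 5, [150, 150, 150, 150, 150, 150], reappears at step 7 — and no state repeats earlier — so the cycle the system enters has period 2.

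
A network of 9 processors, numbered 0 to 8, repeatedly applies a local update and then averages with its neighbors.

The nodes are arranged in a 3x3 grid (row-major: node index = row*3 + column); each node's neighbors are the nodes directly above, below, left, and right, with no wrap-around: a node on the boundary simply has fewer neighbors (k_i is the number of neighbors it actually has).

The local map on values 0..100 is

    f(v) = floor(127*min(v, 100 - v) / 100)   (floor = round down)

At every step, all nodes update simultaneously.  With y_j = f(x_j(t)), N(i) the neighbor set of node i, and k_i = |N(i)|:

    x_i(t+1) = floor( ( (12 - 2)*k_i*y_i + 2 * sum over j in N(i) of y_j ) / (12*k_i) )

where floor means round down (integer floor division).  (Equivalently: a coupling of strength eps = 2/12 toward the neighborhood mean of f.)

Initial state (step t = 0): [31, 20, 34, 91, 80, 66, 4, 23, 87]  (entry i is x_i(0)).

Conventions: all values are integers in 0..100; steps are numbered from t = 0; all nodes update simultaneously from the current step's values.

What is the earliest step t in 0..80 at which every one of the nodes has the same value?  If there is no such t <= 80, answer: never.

Answer: never
Key observation: The state at step 19 reappears at step 23 — the system is in a cycle of period 4 from step 19 on.  No step 0..23 is synchronized, and the cycle repeats forever, so no step up to 80 (or ever) has all nodes equal.

Derivation:
t=0: [31, 20, 34, 91, 80, 66, 4, 23, 87]  (not all equal)
t=1: [35, 26, 41, 13, 25, 40, 7, 26, 19]  (not all equal)
t=2: [40, 34, 50, 17, 31, 47, 10, 31, 26]  (not all equal)
t=3: [47, 44, 61, 23, 39, 56, 15, 37, 35]  (not all equal)
t=4: [56, 54, 50, 31, 48, 53, 22, 44, 45]  (not all equal)
t=5: [53, 58, 62, 40, 58, 59, 30, 53, 57]  (not all equal)
t=6: [57, 53, 48, 50, 53, 51, 40, 57, 54]  (not all equal)
t=7: [55, 58, 60, 61, 59, 61, 51, 54, 58]  (not all equal)
t=8: [56, 53, 50, 50, 52, 49, 60, 57, 53]  (not all equal)
t=9: [56, 59, 62, 61, 59, 61, 51, 54, 58]  (not all equal)
t=10: [54, 51, 48, 50, 52, 49, 60, 57, 53]  (not all equal)
t=11: [58, 61, 60, 61, 60, 61, 51, 54, 58]  (not all equal)
t=12: [52, 49, 49, 50, 50, 49, 60, 57, 53]  (not all equal)
t=13: [60, 61, 62, 62, 62, 61, 51, 54, 58]  (not all equal)
t=14: [49, 48, 48, 48, 48, 49, 60, 57, 53]  (not all equal)
t=15: [61, 60, 60, 59, 59, 61, 51, 54, 58]  (not all equal)
t=16: [49, 50, 49, 52, 52, 49, 60, 57, 53]  (not all equal)
t=17: [61, 62, 62, 59, 59, 61, 51, 54, 58]  (not all equal)
t=18: [49, 48, 48, 52, 51, 49, 60, 57, 53]  (not all equal)
t=19: [61, 60, 60, 59, 61, 61, 51, 54, 58]  (not all equal)
t=20: [49, 49, 49, 52, 49, 49, 60, 57, 53]  (not all equal)
t=21: [61, 62, 62, 59, 61, 61, 51, 54, 58]  (not all equal)
t=22: [49, 48, 48, 52, 49, 49, 60, 57, 53]  (not all equal)
t=23: [61, 60, 60, 59, 61, 61, 51, 54, 58]  (not all equal)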